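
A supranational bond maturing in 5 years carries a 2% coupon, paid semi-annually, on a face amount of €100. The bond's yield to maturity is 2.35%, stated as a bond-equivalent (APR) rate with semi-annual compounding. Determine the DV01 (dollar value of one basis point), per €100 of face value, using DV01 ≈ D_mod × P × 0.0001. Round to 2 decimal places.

€0.05

Periodic yield y = 0.01175.
  t   CF        PV=CF/(1+0.01175)^t    t·PV
  1         1.00         0.9884         0.9884
  2         1.00         0.9769         1.9538
  3         1.00         0.9656         2.8967
  4         1.00         0.9543         3.8174
  5         1.00         0.9433         4.7163
  6         1.00         0.9323         5.5939
  7         1.00         0.9215         6.4504
  8         1.00         0.9108         7.2863
  9         1.00         0.9002         8.1018
  10      101.00        89.8647       898.6472
  Σ                     98.3580       940.4522
P = 98.3580; D_Mac = 9.56152 half-year periods = 4.78076 yrs; D_mod = 4.72524 yrs.
DV01 ≈ 4.72524 × 98.3580 × 0.0001 = 0.046477.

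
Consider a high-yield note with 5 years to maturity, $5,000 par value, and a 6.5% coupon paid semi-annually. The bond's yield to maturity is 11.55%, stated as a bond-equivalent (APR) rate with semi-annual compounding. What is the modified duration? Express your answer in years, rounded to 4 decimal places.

Periodic yield y = 0.05775. First find Macaulay duration:
  t   CF        PV=CF/(1+0.05775)^t    t·PV
  1       162.50       153.6280       153.6280
  2       162.50       145.2404       290.4807
  3       162.50       137.3107       411.9320
  4       162.50       129.8139       519.2556
  5       162.50       122.7265       613.6323
  6       162.50       116.0260       696.1557
  7       162.50       109.6913       767.8390
  8       162.50       103.7025       829.6197
  9       162.50        98.0406       882.3656
  10    5,162.50     2,944.6232    29,446.2317
  Σ                  4,060.8029    34,611.1404
P = 4,060.8029; Macaulay duration = 34,611.1404 / 4,060.8029 = 8.52323 half-year periods = 4.26161 years.
Modified duration = D_Mac / (1 + y) = 4.26161 / 1.05775 = 4.02894 years.

4.0289 years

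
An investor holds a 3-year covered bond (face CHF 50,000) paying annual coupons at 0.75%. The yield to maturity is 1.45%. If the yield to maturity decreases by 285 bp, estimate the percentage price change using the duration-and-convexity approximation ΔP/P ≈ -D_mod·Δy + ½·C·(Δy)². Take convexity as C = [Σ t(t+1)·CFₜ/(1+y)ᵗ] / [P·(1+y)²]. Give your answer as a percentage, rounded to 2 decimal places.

With y = 0.0145:
  t   CF        PV=CF/(1+0.0145)^t    t·PV        t(t+1)·PV
  1       375.00       369.6402       369.6402         739.2804
  2       375.00       364.3570       728.7141       2,186.1422
  3    50,375.00    48,245.7326   144,737.1977     578,948.7907
  Σ                 48,979.7298   145,835.5520     581,874.2133
P = 48,979.7298; D_Mac = 2.97747 yrs; D_mod = 2.93491 yrs; C = 11.54273.
Duration effect: -2.93491 × (-0.0285) = +0.083645
Convexity effect: 0.5 × 11.54273 × (-0.0285)² = +0.0046878
ΔP/P ≈ +0.083645 + 0.0046878 = +0.088333 = +8.8333%.

+8.83%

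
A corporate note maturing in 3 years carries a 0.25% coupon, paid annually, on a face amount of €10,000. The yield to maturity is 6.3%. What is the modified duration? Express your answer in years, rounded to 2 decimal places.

2.81 years

Periodic yield y = 0.063. First find Macaulay duration:
  t   CF        PV=CF/(1+0.063)^t    t·PV
  1        25.00        23.5183        23.5183
  2        25.00        22.1245        44.2490
  3    10,025.00     8,346.1193    25,038.3579
  Σ                  8,391.7621    25,106.1252
P = 8,391.7621; Macaulay duration = 25,106.1252 / 8,391.7621 = 2.99176 years.
Modified duration = D_Mac / (1 + y) = 2.99176 / 1.063 = 2.81445 years.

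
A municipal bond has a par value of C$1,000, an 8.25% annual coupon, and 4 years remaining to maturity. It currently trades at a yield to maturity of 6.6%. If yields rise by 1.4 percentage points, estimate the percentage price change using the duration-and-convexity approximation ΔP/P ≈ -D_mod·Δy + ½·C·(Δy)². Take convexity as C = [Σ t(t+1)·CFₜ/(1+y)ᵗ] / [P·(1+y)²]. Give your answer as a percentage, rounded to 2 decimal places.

With y = 0.066:
  t   CF        PV=CF/(1+0.066)^t    t·PV        t(t+1)·PV
  1        82.50        77.3921        77.3921         154.7842
  2        82.50        72.6005       145.2010         435.6029
  3        82.50        68.1055       204.3166         817.2663
  4     1,082.50       838.2993     3,353.1971      16,765.9853
  Σ                  1,056.3974     3,780.1067      18,173.6388
P = 1,056.3974; D_Mac = 3.57830 yrs; D_mod = 3.35675 yrs; C = 15.13910.
Duration effect: -3.35675 × (+0.014) = -0.046995
Convexity effect: 0.5 × 15.13910 × (0.014)² = +0.0014836
ΔP/P ≈ -0.046995 + 0.0014836 = -0.045511 = -4.5511%.

-4.55%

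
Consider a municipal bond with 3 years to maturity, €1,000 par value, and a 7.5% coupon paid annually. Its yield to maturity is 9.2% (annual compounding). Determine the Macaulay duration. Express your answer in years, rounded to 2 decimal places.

Periodic yield y = 0.092. Discount each cash flow and weight by its year:
  t   CF        PV=CF/(1+0.092)^t    t·PV
  1        75.00        68.6813        68.6813
  2        75.00        62.8950       125.7900
  3     1,075.00       825.5446     2,476.6338
  Σ                    957.1209     2,671.1051
Price P = Σ PV = 957.1209.
Macaulay duration = Σ(t·PV) / P = 2,671.1051 / 957.1209 = 2.79077 years.

2.79 years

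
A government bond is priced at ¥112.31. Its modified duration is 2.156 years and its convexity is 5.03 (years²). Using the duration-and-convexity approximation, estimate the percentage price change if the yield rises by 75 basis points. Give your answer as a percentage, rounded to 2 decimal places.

Duration effect: -D_mod·Δy = -2.156 × (+0.0075) = -0.016170
Convexity effect: ½·C·(Δy)² = 0.5 × 5.03 × (0.0075)² = +0.00014146875
ΔP/P ≈ -0.016170 + 0.00014146875 = -0.01602853125
= -1.602853125%.

-1.60%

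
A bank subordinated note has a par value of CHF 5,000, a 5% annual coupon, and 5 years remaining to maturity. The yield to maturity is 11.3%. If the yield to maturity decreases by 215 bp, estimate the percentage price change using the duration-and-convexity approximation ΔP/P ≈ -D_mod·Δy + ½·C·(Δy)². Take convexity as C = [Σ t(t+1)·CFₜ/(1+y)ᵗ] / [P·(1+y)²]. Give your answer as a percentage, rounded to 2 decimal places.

+9.12%

With y = 0.113:
  t   CF        PV=CF/(1+0.113)^t    t·PV        t(t+1)·PV
  1       250.00       224.6181       224.6181         449.2363
  2       250.00       201.8133       403.6265       1,210.8795
  3       250.00       181.3237       543.9710       2,175.8841
  4       250.00       162.9144       651.6574       3,258.2871
  5     5,250.00     3,073.8557    15,369.2787      92,215.6722
  Σ                  3,844.5252    17,193.1518      99,309.9592
P = 3,844.5252; D_Mac = 4.47211 yrs; D_mod = 4.01807 yrs; C = 20.85258.
Duration effect: -4.01807 × (-0.0215) = +0.086389
Convexity effect: 0.5 × 20.85258 × (-0.0215)² = +0.0048196
ΔP/P ≈ +0.086389 + 0.0048196 = +0.091208 = +9.1208%.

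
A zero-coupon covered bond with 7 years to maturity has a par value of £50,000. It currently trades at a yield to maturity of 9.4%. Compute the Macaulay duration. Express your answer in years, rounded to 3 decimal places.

A zero-coupon bond has a single cash flow at maturity, so its Macaulay duration equals its maturity: 7 years.

7.000 years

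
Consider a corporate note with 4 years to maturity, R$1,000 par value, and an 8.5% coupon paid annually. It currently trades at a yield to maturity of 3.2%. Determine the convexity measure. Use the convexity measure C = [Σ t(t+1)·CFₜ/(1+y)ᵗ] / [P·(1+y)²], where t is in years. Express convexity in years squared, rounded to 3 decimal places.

With y = 0.032:
  t   CF        PV=CF/(1+0.032)^t    t·PV        t(t+1)·PV
  1        85.00        82.3643        82.3643         164.7287
  2        85.00        79.8104       159.6208         478.8624
  3        85.00        77.3357       232.0070         928.0280
  4     1,085.00       956.5572     3,826.2288      19,131.1442
  Σ                  1,196.0676     4,300.2210      20,702.7633
P = 1,196.0676.
Convexity = Σ t(t+1)·PV / [P·(1+y)²] = 20,702.7633 / (1,196.0676 × 1.065024) = 16.25224.

16.252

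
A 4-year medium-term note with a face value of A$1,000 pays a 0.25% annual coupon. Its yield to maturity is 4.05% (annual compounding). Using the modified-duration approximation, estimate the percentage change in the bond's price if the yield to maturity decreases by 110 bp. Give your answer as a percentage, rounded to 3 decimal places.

+4.212%

Periodic yield y = 0.0405. Modified duration first:
  t   CF        PV=CF/(1+0.0405)^t    t·PV
  1         2.50         2.4027         2.4027
  2         2.50         2.3092         4.6183
  3         2.50         2.2193         6.6579
  4     1,002.50       855.2952     3,421.1809
  Σ                    862.2264     3,434.8598
P = 862.2264; D_Mac = 3.98371 yrs; D_mod = 3.98371/(1+0.0405) = 3.82865 yrs.
ΔP/P ≈ -D_mod · Δy = -3.82865 × (-0.011) = +0.042115 = +4.2115%.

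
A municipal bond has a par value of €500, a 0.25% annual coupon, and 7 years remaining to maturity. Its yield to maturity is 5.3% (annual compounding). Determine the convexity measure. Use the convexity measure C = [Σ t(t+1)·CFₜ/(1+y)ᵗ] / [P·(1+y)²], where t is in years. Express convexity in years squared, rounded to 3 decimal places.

With y = 0.053:
  t   CF        PV=CF/(1+0.053)^t    t·PV        t(t+1)·PV
  1         1.25         1.1871         1.1871           2.3742
  2         1.25         1.1273         2.2547           6.7640
  3         1.25         1.0706         3.2118          12.8471
  4         1.25         1.0167         4.0668          20.3342
  5         1.25         0.9655         4.8277          28.9661
  6         1.25         0.9169         5.5016          38.5114
  7       501.25       349.1852     2,444.2962      19,554.3694
  Σ                    355.4694     2,465.3458      19,664.1663
P = 355.4694.
Convexity = Σ t(t+1)·PV / [P·(1+y)²] = 19,664.1663 / (355.4694 × 1.108809) = 49.89036.

49.890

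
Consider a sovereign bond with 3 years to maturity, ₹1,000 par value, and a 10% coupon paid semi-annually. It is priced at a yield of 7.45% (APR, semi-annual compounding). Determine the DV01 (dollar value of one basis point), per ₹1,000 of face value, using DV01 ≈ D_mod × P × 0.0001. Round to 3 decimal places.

Periodic yield y = 0.03725.
  t   CF        PV=CF/(1+0.03725)^t    t·PV
  1        50.00        48.2044        48.2044
  2        50.00        46.4733        92.9465
  3        50.00        44.8043       134.4129
  4        50.00        43.1953       172.7811
  5        50.00        41.6440       208.2202
  6     1,050.00       843.1185     5,058.7112
  Σ                  1,067.4398     5,715.2763
P = 1,067.4398; D_Mac = 5.35419 half-year periods = 2.67710 yrs; D_mod = 2.58095 yrs.
DV01 ≈ 2.58095 × 1,067.4398 × 0.0001 = 0.275501.

₹0.276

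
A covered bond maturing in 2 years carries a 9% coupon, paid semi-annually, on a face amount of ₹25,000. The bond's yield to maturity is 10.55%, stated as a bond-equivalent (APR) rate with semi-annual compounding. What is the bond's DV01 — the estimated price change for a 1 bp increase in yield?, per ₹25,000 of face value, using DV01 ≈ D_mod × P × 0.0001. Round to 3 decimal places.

Periodic yield y = 0.05275.
  t   CF        PV=CF/(1+0.05275)^t    t·PV
  1     1,125.00     1,068.6298     1,068.6298
  2     1,125.00     1,015.0841     2,030.1682
  3     1,125.00       964.2214     2,892.6642
  4    26,125.00    21,269.4029    85,077.6117
  Σ                 24,317.3382    91,069.0739
P = 24,317.3382; D_Mac = 3.74503 half-year periods = 1.87251 yrs; D_mod = 1.77869 yrs.
DV01 ≈ 1.77869 × 24,317.3382 × 0.0001 = 4.325294.

₹4.325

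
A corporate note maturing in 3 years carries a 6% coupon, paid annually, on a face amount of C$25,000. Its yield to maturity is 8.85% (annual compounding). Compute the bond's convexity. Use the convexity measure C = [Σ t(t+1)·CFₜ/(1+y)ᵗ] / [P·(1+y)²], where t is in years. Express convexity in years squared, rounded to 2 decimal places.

9.35

With y = 0.0885:
  t   CF        PV=CF/(1+0.0885)^t    t·PV        t(t+1)·PV
  1     1,500.00     1,378.0432     1,378.0432       2,756.0864
  2     1,500.00     1,266.0020     2,532.0040       7,596.0120
  3    26,500.00    20,547.5750    61,642.7249     246,570.8997
  Σ                 23,191.6202    65,552.7721     256,922.9981
P = 23,191.6202.
Convexity = Σ t(t+1)·PV / [P·(1+y)²] = 256,922.9981 / (23,191.6202 × 1.184832) = 9.35007.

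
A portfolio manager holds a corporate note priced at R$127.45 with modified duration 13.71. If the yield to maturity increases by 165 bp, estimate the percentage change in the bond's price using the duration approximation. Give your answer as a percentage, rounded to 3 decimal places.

-22.622%

Duration approximation: ΔP/P ≈ -D_mod · Δy = -13.71 × (+0.0165) = -0.226215.
As a percentage: -22.6215%.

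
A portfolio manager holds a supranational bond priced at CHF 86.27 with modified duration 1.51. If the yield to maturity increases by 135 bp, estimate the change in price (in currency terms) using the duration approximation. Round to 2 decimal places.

-CHF 1.76

Duration approximation: ΔP/P ≈ -D_mod · Δy = -1.51 × (+0.0135) = -0.020385.
ΔP ≈ 86.27 × (-0.020385) = -1.75861395.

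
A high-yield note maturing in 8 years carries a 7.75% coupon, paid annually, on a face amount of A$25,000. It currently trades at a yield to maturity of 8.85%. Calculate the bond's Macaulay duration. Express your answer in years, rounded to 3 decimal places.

Periodic yield y = 0.0885. Discount each cash flow and weight by its year:
  t   CF        PV=CF/(1+0.0885)^t    t·PV
  1     1,937.50     1,779.9724     1,779.9724
  2     1,937.50     1,635.2526     3,270.5052
  3     1,937.50     1,502.2991     4,506.8973
  4     1,937.50     1,380.1554     5,520.6215
  5     1,937.50     1,267.9425     6,339.7123
  6     1,937.50     1,164.8530     6,989.1178
  7     1,937.50     1,070.1451     7,491.0159
  8    26,937.50    13,668.7821   109,350.2569
  Σ                 23,469.4022   145,248.0992
Price P = Σ PV = 23,469.4022.
Macaulay duration = Σ(t·PV) / P = 145,248.0992 / 23,469.4022 = 6.18883 years.

6.189 years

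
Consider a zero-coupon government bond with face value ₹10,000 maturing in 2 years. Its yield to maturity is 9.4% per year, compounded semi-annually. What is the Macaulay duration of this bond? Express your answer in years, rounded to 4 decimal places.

A zero-coupon bond has a single cash flow at maturity, so its Macaulay duration equals its maturity: 2 years.
(Equivalently: 4 semi-annual periods ÷ 2 = 2 years.)

2.0000 years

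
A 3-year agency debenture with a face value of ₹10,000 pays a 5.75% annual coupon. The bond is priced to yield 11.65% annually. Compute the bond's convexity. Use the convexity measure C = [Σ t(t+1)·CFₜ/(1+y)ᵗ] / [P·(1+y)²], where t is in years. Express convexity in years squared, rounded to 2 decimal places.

With y = 0.1165:
  t   CF        PV=CF/(1+0.1165)^t    t·PV        t(t+1)·PV
  1       575.00       515.0022       515.0022       1,030.0045
  2       575.00       461.2649       922.5298       2,767.5893
  3    10,575.00     7,598.0858    22,794.2574      91,177.0297
  Σ                  8,574.3529    24,231.7894      94,974.6234
P = 8,574.3529.
Convexity = Σ t(t+1)·PV / [P·(1+y)²] = 94,974.6234 / (8,574.3529 × 1.246572) = 8.88564.

8.89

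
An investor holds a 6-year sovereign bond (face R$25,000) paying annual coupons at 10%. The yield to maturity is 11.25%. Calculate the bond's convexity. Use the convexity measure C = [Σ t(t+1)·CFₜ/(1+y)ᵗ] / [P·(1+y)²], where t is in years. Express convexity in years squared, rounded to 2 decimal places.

24.71

With y = 0.1125:
  t   CF        PV=CF/(1+0.1125)^t    t·PV        t(t+1)·PV
  1     2,500.00     2,247.1910     2,247.1910       4,494.3820
  2     2,500.00     2,019.9470     4,039.8940      12,119.6819
  3     2,500.00     1,815.6827     5,447.0480      21,788.1921
  4     2,500.00     1,632.0743     6,528.2973      32,641.4863
  5     2,500.00     1,467.0331     7,335.1655      44,010.9928
  6    27,500.00    14,505.4957    87,032.9745     609,230.8212
  Σ                 23,687.4238   112,630.5702     724,285.5562
P = 23,687.4238.
Convexity = Σ t(t+1)·PV / [P·(1+y)²] = 724,285.5562 / (23,687.4238 × 1.237656) = 24.70540.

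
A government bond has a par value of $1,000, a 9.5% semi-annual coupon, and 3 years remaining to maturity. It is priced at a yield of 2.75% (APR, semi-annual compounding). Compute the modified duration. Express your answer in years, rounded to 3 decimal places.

Periodic yield y = 0.01375. First find Macaulay duration:
  t   CF        PV=CF/(1+0.01375)^t    t·PV
  1        47.50        46.8557        46.8557
  2        47.50        46.2202        92.4404
  3        47.50        45.5933       136.7799
  4        47.50        44.9749       179.8996
  5        47.50        44.3649       221.8244
  6     1,047.50       965.0923     5,790.5535
  Σ                  1,193.1013     6,468.3535
P = 1,193.1013; Macaulay duration = 6,468.3535 / 1,193.1013 = 5.42146 half-year periods = 2.71073 years.
Modified duration = D_Mac / (1 + y) = 2.71073 / 1.01375 = 2.67396 years.

2.674 years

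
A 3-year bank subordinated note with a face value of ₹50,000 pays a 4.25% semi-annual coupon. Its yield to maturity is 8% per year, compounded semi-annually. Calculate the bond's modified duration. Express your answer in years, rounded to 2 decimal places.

2.73 years

Periodic yield y = 0.04. First find Macaulay duration:
  t   CF        PV=CF/(1+0.04)^t    t·PV
  1     1,062.50     1,021.6346     1,021.6346
  2     1,062.50       982.3410     1,964.6820
  3     1,062.50       944.5586     2,833.6759
  4     1,062.50       908.2295     3,632.9178
  5     1,062.50       873.2976     4,366.4878
  6    51,062.50    40,355.4355   242,132.6128
  Σ                 45,085.4967   255,952.0108
P = 45,085.4967; Macaulay duration = 255,952.0108 / 45,085.4967 = 5.67704 half-year periods = 2.83852 years.
Modified duration = D_Mac / (1 + y) = 2.83852 / 1.04 = 2.72934 years.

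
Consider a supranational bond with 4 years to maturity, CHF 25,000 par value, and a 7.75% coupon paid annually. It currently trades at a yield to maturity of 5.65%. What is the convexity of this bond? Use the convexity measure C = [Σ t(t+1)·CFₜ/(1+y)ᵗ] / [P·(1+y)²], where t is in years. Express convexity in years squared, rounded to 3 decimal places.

With y = 0.0565:
  t   CF        PV=CF/(1+0.0565)^t    t·PV        t(t+1)·PV
  1     1,937.50     1,833.8855     1,833.8855       3,667.7709
  2     1,937.50     1,735.8121     3,471.6242      10,414.8725
  3     1,937.50     1,642.9835     4,928.9506      19,715.8022
  4    26,937.50    21,621.1745    86,484.6980     432,423.4901
  Σ                 26,833.8556    96,719.1582     466,221.9358
P = 26,833.8556.
Convexity = Σ t(t+1)·PV / [P·(1+y)²] = 466,221.9358 / (26,833.8556 × 1.116192) = 15.56577.

15.566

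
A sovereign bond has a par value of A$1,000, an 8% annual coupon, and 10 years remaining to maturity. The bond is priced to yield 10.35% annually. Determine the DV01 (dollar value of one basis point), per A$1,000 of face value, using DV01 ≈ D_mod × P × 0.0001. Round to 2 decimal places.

Periodic yield y = 0.1035.
  t   CF        PV=CF/(1+0.1035)^t    t·PV
  1        80.00        72.4966        72.4966
  2        80.00        65.6970       131.3939
  3        80.00        59.5351       178.6053
  4        80.00        53.9511       215.8046
  5        80.00        48.8909       244.4547
  6        80.00        44.3053       265.8320
  7        80.00        40.1498       281.0488
  8        80.00        36.3841       291.0726
  9        80.00        32.9715       296.7437
  10    1,080.00       403.3670     4,033.6701
  Σ                    857.7485     6,011.1221
P = 857.7485; D_Mac = 7.00802 yrs; D_mod = 6.35072 yrs.
DV01 ≈ 6.35072 × 857.7485 × 0.0001 = 0.544732.

A$0.54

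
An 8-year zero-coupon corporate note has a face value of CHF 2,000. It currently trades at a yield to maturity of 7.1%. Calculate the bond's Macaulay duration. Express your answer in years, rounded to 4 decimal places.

A zero-coupon bond has a single cash flow at maturity, so its Macaulay duration equals its maturity: 8 years.

8.0000 years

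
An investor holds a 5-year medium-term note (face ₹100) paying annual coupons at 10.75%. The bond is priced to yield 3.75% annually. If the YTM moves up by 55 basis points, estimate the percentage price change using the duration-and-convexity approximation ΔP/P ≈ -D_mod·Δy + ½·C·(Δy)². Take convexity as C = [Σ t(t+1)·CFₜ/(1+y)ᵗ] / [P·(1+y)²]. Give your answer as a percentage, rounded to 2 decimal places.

-2.21%

With y = 0.0375:
  t   CF        PV=CF/(1+0.0375)^t    t·PV        t(t+1)·PV
  1        10.75        10.3614        10.3614          20.7229
  2        10.75         9.9869        19.9739          59.9216
  3        10.75         9.6260        28.8779         115.5115
  4        10.75         9.2780        37.1121         185.5607
  5       110.75        92.1305       460.6523       2,763.9136
  Σ                    131.3828       556.9776       3,145.6304
P = 131.3828; D_Mac = 4.23935 yrs; D_mod = 4.08612 yrs; C = 22.24297.
Duration effect: -4.08612 × (+0.0055) = -0.022474
Convexity effect: 0.5 × 22.24297 × (0.0055)² = +0.0003364
ΔP/P ≈ -0.022474 + 0.0003364 = -0.022137 = -2.2137%.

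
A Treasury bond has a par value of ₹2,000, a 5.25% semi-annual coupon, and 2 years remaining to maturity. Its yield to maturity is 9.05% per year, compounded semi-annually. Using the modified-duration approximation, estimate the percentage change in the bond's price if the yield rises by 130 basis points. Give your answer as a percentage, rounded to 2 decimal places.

-2.39%

Periodic yield y = 0.04525. Modified duration first:
  t   CF        PV=CF/(1+0.04525)^t    t·PV
  1        52.50        50.2272        50.2272
  2        52.50        48.0528        96.1057
  3        52.50        45.9726       137.9177
  4     2,052.50     1,719.5011     6,878.0044
  Σ                  1,863.7537     7,162.2550
P = 1,863.7537; D_Mac = 3.84292 half-year periods = 1.92146 yrs; D_mod = 1.92146/(1+0.04525) = 1.83828 yrs.
ΔP/P ≈ -D_mod · Δy = -1.83828 × (+0.013) = -0.023898 = -2.3898%.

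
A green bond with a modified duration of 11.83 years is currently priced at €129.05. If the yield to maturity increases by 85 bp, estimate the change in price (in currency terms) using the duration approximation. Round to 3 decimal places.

Duration approximation: ΔP/P ≈ -D_mod · Δy = -11.83 × (+0.0085) = -0.100555.
ΔP ≈ 129.05 × (-0.100555) = -12.97662275.

-€12.977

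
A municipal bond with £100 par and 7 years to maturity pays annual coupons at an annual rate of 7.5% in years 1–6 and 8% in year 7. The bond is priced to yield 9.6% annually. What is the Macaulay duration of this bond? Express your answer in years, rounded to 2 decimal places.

Periodic yield y = 0.096. Discount each cash flow and weight by its year:
  t   CF        PV=CF/(1+0.096)^t    t·PV
  1         7.50         6.8431         6.8431
  2         7.50         6.2437        12.4873
  3         7.50         5.6968        17.0903
  4         7.50         5.1978        20.7912
  5         7.50         4.7425        23.7126
  6         7.50         4.3271        25.9627
  7       108.00        56.8525       397.9678
  Σ                     89.9035       504.8549
Price P = Σ PV = 89.9035.
Macaulay duration = Σ(t·PV) / P = 504.8549 / 89.9035 = 5.61552 years.

5.62 years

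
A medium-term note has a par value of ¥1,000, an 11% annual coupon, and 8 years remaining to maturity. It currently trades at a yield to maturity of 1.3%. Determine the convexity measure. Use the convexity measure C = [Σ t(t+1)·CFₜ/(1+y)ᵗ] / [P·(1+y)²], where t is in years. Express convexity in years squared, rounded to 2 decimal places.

50.22

With y = 0.013:
  t   CF        PV=CF/(1+0.013)^t    t·PV        t(t+1)·PV
  1       110.00       108.5884       108.5884         217.1767
  2       110.00       107.1948       214.3896         643.1689
  3       110.00       105.8192       317.4575       1,269.8300
  4       110.00       104.4612       417.8447       2,089.2235
  5       110.00       103.1206       515.6030       3,093.6182
  6       110.00       101.7972       610.7835       4,275.4842
  7       110.00       100.4909       703.4360       5,627.4882
  8     1,110.00     1,001.0307     8,008.2460      72,074.2136
  Σ                  1,732.5030    10,896.3487      89,290.2033
P = 1,732.5030.
Convexity = Σ t(t+1)·PV / [P·(1+y)²] = 89,290.2033 / (1,732.5030 × 1.026169) = 50.22396.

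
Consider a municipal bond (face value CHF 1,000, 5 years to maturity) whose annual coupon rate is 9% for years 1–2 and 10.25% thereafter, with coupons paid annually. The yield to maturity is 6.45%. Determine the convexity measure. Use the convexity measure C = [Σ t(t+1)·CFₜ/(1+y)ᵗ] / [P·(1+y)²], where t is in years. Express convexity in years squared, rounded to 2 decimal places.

21.34

With y = 0.0645:
  t   CF        PV=CF/(1+0.0645)^t    t·PV        t(t+1)·PV
  1        90.00        84.5467        84.5467         169.0935
  2        90.00        79.4239       158.8478         476.5434
  3       102.50        84.9742       254.9225       1,019.6899
  4       102.50        79.8254       319.3017       1,596.5084
  5     1,102.50       806.5852     4,032.9262      24,197.5571
  Σ                  1,135.3554     4,850.5449      27,459.3922
P = 1,135.3554.
Convexity = Σ t(t+1)·PV / [P·(1+y)²] = 27,459.3922 / (1,135.3554 × 1.133160) = 21.34360.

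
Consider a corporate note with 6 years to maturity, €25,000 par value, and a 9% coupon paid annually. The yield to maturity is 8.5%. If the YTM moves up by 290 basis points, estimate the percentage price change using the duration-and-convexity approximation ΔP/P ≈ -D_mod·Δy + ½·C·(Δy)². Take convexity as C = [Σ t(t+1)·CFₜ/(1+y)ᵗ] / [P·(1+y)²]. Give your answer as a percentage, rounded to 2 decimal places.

-11.97%

With y = 0.085:
  t   CF        PV=CF/(1+0.085)^t    t·PV        t(t+1)·PV
  1     2,250.00     2,073.7327     2,073.7327       4,147.4654
  2     2,250.00     1,911.2744     3,822.5488      11,467.6464
  3     2,250.00     1,761.5432     5,284.6297      21,138.5187
  4     2,250.00     1,623.5421     6,494.1686      32,470.8428
  5     2,250.00     1,496.3522     7,481.7610      44,890.5661
  6    27,250.00    16,702.7537   100,216.5223     701,515.6562
  Σ                 25,569.1984   125,373.3631     815,630.6955
P = 25,569.1984; D_Mac = 4.90330 yrs; D_mod = 4.51917 yrs; C = 27.09674.
Duration effect: -4.51917 × (+0.029) = -0.131056
Convexity effect: 0.5 × 27.09674 × (0.029)² = +0.0113942
ΔP/P ≈ -0.131056 + 0.0113942 = -0.119662 = -11.9662%.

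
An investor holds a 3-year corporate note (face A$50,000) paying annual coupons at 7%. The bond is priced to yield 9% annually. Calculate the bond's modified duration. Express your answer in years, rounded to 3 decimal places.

2.571 years

Periodic yield y = 0.09. First find Macaulay duration:
  t   CF        PV=CF/(1+0.09)^t    t·PV
  1     3,500.00     3,211.0092     3,211.0092
  2     3,500.00     2,945.8800     5,891.7600
  3    53,500.00    41,311.8162   123,935.4485
  Σ                 47,468.7053   133,038.2177
P = 47,468.7053; Macaulay duration = 133,038.2177 / 47,468.7053 = 2.80265 years.
Modified duration = D_Mac / (1 + y) = 2.80265 / 1.09 = 2.57124 years.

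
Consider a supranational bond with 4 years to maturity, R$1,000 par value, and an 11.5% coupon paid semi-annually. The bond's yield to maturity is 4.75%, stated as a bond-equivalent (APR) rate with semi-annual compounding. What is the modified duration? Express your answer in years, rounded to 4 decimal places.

Periodic yield y = 0.02375. First find Macaulay duration:
  t   CF        PV=CF/(1+0.02375)^t    t·PV
  1        57.50        56.1661        56.1661
  2        57.50        54.8631       109.7261
  3        57.50        53.5903       160.7709
  4        57.50        52.3470       209.3882
  5        57.50        51.1326       255.6632
  6        57.50        49.9464       299.6785
  7        57.50        48.7877       341.5140
  8     1,057.50       876.4539     7,011.6309
  Σ                  1,243.2871     8,444.5378
P = 1,243.2871; Macaulay duration = 8,444.5378 / 1,243.2871 = 6.79211 half-year periods = 3.39605 years.
Modified duration = D_Mac / (1 + y) = 3.39605 / 1.02375 = 3.31727 years.

3.3173 years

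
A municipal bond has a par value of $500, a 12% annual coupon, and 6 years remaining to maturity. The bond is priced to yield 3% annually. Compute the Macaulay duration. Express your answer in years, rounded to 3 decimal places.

Periodic yield y = 0.03. Discount each cash flow and weight by its year:
  t   CF        PV=CF/(1+0.03)^t    t·PV
  1        60.00        58.2524        58.2524
  2        60.00        56.5558       113.1115
  3        60.00        54.9085       164.7255
  4        60.00        53.3092       213.2369
  5        60.00        51.7565       258.7826
  6       560.00       468.9912     2,813.9471
  Σ                    743.7736     3,622.0561
Price P = Σ PV = 743.7736.
Macaulay duration = Σ(t·PV) / P = 3,622.0561 / 743.7736 = 4.86984 years.

4.870 years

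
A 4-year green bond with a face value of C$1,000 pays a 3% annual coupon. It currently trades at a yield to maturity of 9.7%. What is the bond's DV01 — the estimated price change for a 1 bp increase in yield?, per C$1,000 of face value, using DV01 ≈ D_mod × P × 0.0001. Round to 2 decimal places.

C$0.27

Periodic yield y = 0.097.
  t   CF        PV=CF/(1+0.097)^t    t·PV
  1        30.00        27.3473        27.3473
  2        30.00        24.9292        49.8584
  3        30.00        22.7249        68.1746
  4     1,030.00       711.2311     2,844.9242
  Σ                    786.2324     2,990.3045
P = 786.2324; D_Mac = 3.80333 yrs; D_mod = 3.46703 yrs.
DV01 ≈ 3.46703 × 786.2324 × 0.0001 = 0.272589.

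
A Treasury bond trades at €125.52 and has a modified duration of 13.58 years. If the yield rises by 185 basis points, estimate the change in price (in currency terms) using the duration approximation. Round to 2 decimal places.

-€31.53

Duration approximation: ΔP/P ≈ -D_mod · Δy = -13.58 × (+0.0185) = -0.251230.
ΔP ≈ 125.52 × (-0.251230) = -31.5343896.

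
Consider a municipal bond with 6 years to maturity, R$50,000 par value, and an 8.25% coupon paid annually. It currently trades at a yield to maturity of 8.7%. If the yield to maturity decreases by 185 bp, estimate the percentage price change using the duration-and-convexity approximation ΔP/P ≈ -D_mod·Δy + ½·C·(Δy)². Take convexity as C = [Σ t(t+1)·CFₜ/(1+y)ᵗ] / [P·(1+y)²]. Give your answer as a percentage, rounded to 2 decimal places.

With y = 0.087:
  t   CF        PV=CF/(1+0.087)^t    t·PV        t(t+1)·PV
  1     4,125.00     3,794.8482     3,794.8482       7,589.6964
  2     4,125.00     3,491.1207     6,982.2414      20,946.7242
  3     4,125.00     3,211.7026     9,635.1077      38,540.4310
  4     4,125.00     2,954.6482    11,818.5928      59,092.9638
  5     4,125.00     2,718.1676    13,590.8380      81,545.0282
  6    54,125.00    32,811.0890   196,866.5340   1,378,065.7380
  Σ                 48,981.5763   242,688.1621   1,585,780.5815
P = 48,981.5763; D_Mac = 4.95468 yrs; D_mod = 4.55813 yrs; C = 27.40004.
Duration effect: -4.55813 × (-0.0185) = +0.084325
Convexity effect: 0.5 × 27.40004 × (-0.0185)² = +0.0046888
ΔP/P ≈ +0.084325 + 0.0046888 = +0.089014 = +8.9014%.

+8.90%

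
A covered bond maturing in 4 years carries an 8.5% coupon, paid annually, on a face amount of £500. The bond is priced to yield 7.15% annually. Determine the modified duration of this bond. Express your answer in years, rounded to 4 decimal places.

Periodic yield y = 0.0715. First find Macaulay duration:
  t   CF        PV=CF/(1+0.0715)^t    t·PV
  1        42.50        39.6640        39.6640
  2        42.50        37.0173        74.0346
  3        42.50        34.5472       103.6415
  4       542.50       411.5580     1,646.2320
  Σ                    522.7865     1,863.5721
P = 522.7865; Macaulay duration = 1,863.5721 / 522.7865 = 3.56469 years.
Modified duration = D_Mac / (1 + y) = 3.56469 / 1.0715 = 3.32682 years.

3.3268 years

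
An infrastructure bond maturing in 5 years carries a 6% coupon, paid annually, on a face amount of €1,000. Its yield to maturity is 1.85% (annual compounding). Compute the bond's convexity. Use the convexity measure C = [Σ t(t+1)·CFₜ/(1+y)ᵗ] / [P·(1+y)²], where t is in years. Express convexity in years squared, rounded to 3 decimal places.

With y = 0.0185:
  t   CF        PV=CF/(1+0.0185)^t    t·PV        t(t+1)·PV
  1        60.00        58.9102        58.9102         117.8203
  2        60.00        57.8401       115.6802         347.0407
  3        60.00        56.7895       170.3685         681.4742
  4        60.00        55.7580       223.0320       1,115.1598
  5     1,060.00       967.1653     4,835.8264      29,014.9585
  Σ                  1,196.4631     5,403.8173      31,276.4535
P = 1,196.4631.
Convexity = Σ t(t+1)·PV / [P·(1+y)²] = 31,276.4535 / (1,196.4631 × 1.037342) = 25.19974.

25.200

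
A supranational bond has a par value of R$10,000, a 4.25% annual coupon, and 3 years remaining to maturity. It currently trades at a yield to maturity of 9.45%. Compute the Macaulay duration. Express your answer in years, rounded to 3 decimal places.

Periodic yield y = 0.0945. Discount each cash flow and weight by its year:
  t   CF        PV=CF/(1+0.0945)^t    t·PV
  1       425.00       388.3052       388.3052
  2       425.00       354.7786       709.5572
  3    10,425.00     7,951.1284    23,853.3852
  Σ                  8,694.2121    24,951.2475
Price P = Σ PV = 8,694.2121.
Macaulay duration = Σ(t·PV) / P = 24,951.2475 / 8,694.2121 = 2.86987 years.

2.870 years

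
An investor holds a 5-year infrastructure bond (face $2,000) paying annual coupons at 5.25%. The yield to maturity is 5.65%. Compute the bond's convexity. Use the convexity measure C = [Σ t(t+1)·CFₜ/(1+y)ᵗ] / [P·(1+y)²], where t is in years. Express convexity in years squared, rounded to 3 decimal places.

23.466

With y = 0.0565:
  t   CF        PV=CF/(1+0.0565)^t    t·PV        t(t+1)·PV
  1       105.00        99.3848        99.3848         198.7695
  2       105.00        94.0698       188.1396         564.4189
  3       105.00        89.0391       267.1173       1,068.4693
  4       105.00        84.2774       337.1097       1,685.5486
  5     2,105.00     1,599.2067     7,996.0334      47,976.2002
  Σ                  1,965.9778     8,887.7848      51,493.4065
P = 1,965.9778.
Convexity = Σ t(t+1)·PV / [P·(1+y)²] = 51,493.4065 / (1,965.9778 × 1.116192) = 23.46573.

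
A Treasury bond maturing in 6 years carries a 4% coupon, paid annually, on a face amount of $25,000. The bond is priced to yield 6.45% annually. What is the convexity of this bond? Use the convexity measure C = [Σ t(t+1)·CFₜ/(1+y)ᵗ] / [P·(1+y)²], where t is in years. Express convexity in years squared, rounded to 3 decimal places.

With y = 0.0645:
  t   CF        PV=CF/(1+0.0645)^t    t·PV        t(t+1)·PV
  1     1,000.00       939.4082       939.4082       1,878.8163
  2     1,000.00       882.4877     1,764.9754       5,294.9263
  3     1,000.00       829.0162     2,487.0485       9,948.1941
  4     1,000.00       778.7846     3,115.1383      15,575.6914
  5     1,000.00       731.5966     3,657.9829      21,947.8976
  6    26,000.00    17,868.9632   107,213.7789     750,496.4525
  Σ                 22,030.2564   119,178.3323     805,141.9782
P = 22,030.2564.
Convexity = Σ t(t+1)·PV / [P·(1+y)²] = 805,141.9782 / (22,030.2564 × 1.133160) = 32.25237.

32.252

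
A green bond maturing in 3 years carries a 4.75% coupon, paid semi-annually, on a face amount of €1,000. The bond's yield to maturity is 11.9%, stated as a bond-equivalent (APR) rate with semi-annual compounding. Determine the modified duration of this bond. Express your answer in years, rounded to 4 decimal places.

2.6528 years

Periodic yield y = 0.0595. First find Macaulay duration:
  t   CF        PV=CF/(1+0.0595)^t    t·PV
  1        23.75        22.4162        22.4162
  2        23.75        21.1574        42.3147
  3        23.75        19.9692        59.9076
  4        23.75        18.8478        75.3910
  5        23.75        17.7893        88.9465
  6     1,023.75       723.7493     4,342.4957
  Σ                    823.9292     4,631.4718
P = 823.9292; Macaulay duration = 4,631.4718 / 823.9292 = 5.62120 half-year periods = 2.81060 years.
Modified duration = D_Mac / (1 + y) = 2.81060 / 1.0595 = 2.65276 years.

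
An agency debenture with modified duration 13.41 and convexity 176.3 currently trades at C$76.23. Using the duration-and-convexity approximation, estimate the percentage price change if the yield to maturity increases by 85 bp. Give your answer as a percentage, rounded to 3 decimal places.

Duration effect: -D_mod·Δy = -13.41 × (+0.0085) = -0.113985
Convexity effect: ½·C·(Δy)² = 0.5 × 176.3 × (0.0085)² = +0.0063688375
ΔP/P ≈ -0.113985 + 0.0063688375 = -0.1076161625
= -10.76161625%.

-10.762%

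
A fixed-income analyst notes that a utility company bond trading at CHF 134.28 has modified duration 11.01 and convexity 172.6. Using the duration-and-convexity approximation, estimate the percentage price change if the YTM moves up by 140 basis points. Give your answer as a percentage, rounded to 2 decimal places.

Duration effect: -D_mod·Δy = -11.01 × (+0.014) = -0.154140
Convexity effect: ½·C·(Δy)² = 0.5 × 172.6 × (0.014)² = +0.0169148
ΔP/P ≈ -0.154140 + 0.0169148 = -0.1372252
= -13.72252%.

-13.72%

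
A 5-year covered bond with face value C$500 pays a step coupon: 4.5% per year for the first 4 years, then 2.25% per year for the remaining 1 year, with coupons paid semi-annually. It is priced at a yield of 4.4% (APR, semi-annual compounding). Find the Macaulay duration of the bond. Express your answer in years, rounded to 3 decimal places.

Periodic yield y = 0.022. Discount each cash flow and weight by its period:
  t   CF        PV=CF/(1+0.022)^t    t·PV
  1       11.250        11.0078        11.0078
  2       11.250        10.7709        21.5417
  3       11.250        10.5390        31.6170
  4       11.250        10.3121        41.2486
  5       11.250        10.0902        50.4508
  6       11.250         9.8730        59.2377
  7       11.250         9.6604        67.6230
  8       11.250         9.4525        75.6198
  9        5.625         4.6245        41.6205
  10     505.625       406.7425     4,067.4253
  Σ                    493.0729     4,467.3922
Price P = Σ PV = 493.0729.
Macaulay duration = Σ(t·PV) / P = 4,467.3922 / 493.0729 = 9.06031 half-year periods.
In years: 9.06031 / 2 = 4.53015 years.

4.530 years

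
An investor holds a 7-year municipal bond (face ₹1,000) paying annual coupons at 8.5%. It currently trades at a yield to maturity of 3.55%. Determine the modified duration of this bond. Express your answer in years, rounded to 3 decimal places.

5.552 years

Periodic yield y = 0.0355. First find Macaulay duration:
  t   CF        PV=CF/(1+0.0355)^t    t·PV
  1        85.00        82.0859        82.0859
  2        85.00        79.2718       158.5436
  3        85.00        76.5541       229.6624
  4        85.00        73.9296       295.7185
  5        85.00        71.3951       356.9755
  6        85.00        68.9475       413.6848
  7     1,085.00       849.9219     5,949.4532
  Σ                  1,302.1060     7,486.1240
P = 1,302.1060; Macaulay duration = 7,486.1240 / 1,302.1060 = 5.74924 years.
Modified duration = D_Mac / (1 + y) = 5.74924 / 1.0355 = 5.55214 years.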